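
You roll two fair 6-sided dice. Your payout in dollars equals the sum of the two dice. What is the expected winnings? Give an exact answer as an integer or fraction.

Distribution of the sum of the two dice: 2 w.p. 1/36, 3 w.p. 1/18, 4 w.p. 1/12, 5 w.p. 1/9, 6 w.p. 5/36, 7 w.p. 1/6, …
E[payout] = (1/36)·2 + (1/18)·3 + (1/12)·4 + (1/9)·5 + (5/36)·6 + (1/6)·7 + (5/36)·8 + (1/9)·9 + (1/12)·10 + (1/18)·11 + (1/36)·12 = 7

$7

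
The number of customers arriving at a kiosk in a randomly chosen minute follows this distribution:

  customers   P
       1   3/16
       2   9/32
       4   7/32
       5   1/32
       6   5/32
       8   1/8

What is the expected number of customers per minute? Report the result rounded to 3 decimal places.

E[X] = (3/16)·1 + (9/32)·2 + (7/32)·4 + (1/32)·5 + (5/32)·6 + (1/8)·8
     = 119/32 ≈ 3.719

3.719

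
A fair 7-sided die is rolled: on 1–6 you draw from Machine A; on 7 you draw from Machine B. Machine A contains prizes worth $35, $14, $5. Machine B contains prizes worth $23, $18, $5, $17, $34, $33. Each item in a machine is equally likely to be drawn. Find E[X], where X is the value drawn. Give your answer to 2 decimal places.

E[X | Machine A] = (35 + 14 + 5)/3 = 18
E[X | Machine B] = (23 + 18 + 5 + 17 + 34 + 33)/6 = 65/3
E[X] = (6/7)·18 + (1/7)·65/3 = 389/21 ≈ 18.52

$18.52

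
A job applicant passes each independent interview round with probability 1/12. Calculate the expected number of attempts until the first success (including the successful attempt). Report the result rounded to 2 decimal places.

For a geometric distribution, E[trials] = 1/p = 1/(1/12) = 12.
≈ 12.00

12.00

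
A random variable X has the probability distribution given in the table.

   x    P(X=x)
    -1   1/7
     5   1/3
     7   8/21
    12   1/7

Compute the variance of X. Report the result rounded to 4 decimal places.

12.8481

E[X] = (1/7)·(-1) + (1/3)·5 + (8/21)·7 + (1/7)·12 = 124/21
E[X²] = (1/7)·1 + (1/3)·25 + (8/21)·49 + (1/7)·144 = 334/7
Var(X) = 334/7 − (124/21)² = 5666/441 ≈ 12.8481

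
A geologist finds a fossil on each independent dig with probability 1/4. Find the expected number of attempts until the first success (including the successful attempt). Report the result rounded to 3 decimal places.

4.000

For a geometric distribution, E[trials] = 1/p = 1/(1/4) = 4.
≈ 4.000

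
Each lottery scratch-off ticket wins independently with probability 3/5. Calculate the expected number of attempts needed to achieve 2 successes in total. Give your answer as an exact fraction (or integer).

By linearity (sum of 2 independent geometric waits), E[trials] = 2/p = 2/(3/5) = 10/3.

10/3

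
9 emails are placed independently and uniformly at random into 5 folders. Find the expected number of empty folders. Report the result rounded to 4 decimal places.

0.6711

Let Xⱼ=1 if folder j is empty. P(Xⱼ=1) = ((5-1)/5)^9 = 262144/1953125.
By linearity, E[#empty] = 5·262144/1953125 = 262144/390625.
≈ 0.6711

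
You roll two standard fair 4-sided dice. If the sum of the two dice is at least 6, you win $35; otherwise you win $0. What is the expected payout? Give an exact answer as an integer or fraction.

105/8 dollars

E[payout] = (5/8)·0 + (3/8)·35 = 105/8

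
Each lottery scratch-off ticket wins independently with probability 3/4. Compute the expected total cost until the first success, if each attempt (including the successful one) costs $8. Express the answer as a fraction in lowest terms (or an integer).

E[#attempts] = 1/p = 4/3; E[cost] = 8·4/3 = 32/3.

32/3 dollars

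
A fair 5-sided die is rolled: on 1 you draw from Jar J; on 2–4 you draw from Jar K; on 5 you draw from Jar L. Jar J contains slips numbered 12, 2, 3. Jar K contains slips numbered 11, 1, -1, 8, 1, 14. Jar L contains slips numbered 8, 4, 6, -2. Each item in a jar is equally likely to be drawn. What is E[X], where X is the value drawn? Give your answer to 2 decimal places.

E[X | Jar J] = (12 + 2 + 3)/3 = 17/3
E[X | Jar K] = (11 + 1 − 1 + 8 + 1 + 14)/6 = 17/3
E[X | Jar L] = (8 + 4 + 6 − 2)/4 = 4
E[X] = (1/5)·17/3 + (3/5)·17/3 + (1/5)·4 = 16/3 ≈ 5.33

5.33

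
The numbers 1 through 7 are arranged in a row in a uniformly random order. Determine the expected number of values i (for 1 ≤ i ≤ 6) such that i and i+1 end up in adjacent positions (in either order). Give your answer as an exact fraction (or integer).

12/7

For each i ∈ {1,…,6}, let Xᵢ = 1 if i and i+1 are adjacent. P(Xᵢ=1) = 2·(7−1)!/7! = 2/7.
By linearity, E[ΣXᵢ] = (6)·(2/7) = 12/7.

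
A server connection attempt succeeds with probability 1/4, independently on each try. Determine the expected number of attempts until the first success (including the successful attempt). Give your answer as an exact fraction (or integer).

For a geometric distribution, E[trials] = 1/p = 1/(1/4) = 4.

4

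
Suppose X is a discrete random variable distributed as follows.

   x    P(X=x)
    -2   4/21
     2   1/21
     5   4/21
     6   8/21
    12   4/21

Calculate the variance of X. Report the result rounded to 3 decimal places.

E[X] = (4/21)·(-2) + (1/21)·2 + (4/21)·5 + (8/21)·6 + (4/21)·12 = 110/21
E[X²] = (4/21)·4 + (1/21)·4 + (4/21)·25 + (8/21)·36 + (4/21)·144 = 328/7
Var(X) = 328/7 − (110/21)² = 8564/441 ≈ 19.420

19.420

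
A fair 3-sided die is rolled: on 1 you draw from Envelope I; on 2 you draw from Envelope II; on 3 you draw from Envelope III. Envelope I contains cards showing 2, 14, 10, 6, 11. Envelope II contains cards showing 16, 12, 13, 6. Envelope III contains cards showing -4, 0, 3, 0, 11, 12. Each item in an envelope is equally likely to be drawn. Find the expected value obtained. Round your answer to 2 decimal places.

E[X | Envelope I] = (2 + 14 + 10 + 6 + 11)/5 = 43/5
E[X | Envelope II] = (16 + 12 + 13 + 6)/4 = 47/4
E[X | Envelope III] = (-4 + 0 + 3 + 0 + 11 + 12)/6 = 11/3
E[X] = (1/3)·43/5 + (1/3)·47/4 + (1/3)·11/3 = 1441/180 ≈ 8.01

8.01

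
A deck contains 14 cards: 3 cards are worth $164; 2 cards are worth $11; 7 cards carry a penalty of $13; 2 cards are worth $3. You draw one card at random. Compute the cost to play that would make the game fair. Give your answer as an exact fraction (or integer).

E[payout] = (3/14)·164 + (2/14)·11 + (7/14)·(-13) + (2/14)·3 = 429/14
Fair fee = E[payout] = 429/14

429/14 dollars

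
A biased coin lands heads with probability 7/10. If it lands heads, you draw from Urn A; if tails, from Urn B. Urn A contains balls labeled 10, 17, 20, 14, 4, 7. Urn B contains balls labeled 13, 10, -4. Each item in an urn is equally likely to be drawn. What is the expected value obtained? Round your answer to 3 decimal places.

10.300

E[X | Urn A] = (10 + 17 + 20 + 14 + 4 + 7)/6 = 12
E[X | Urn B] = (13 + 10 − 4)/3 = 19/3
E[X] = (7/10)·12 + (3/10)·19/3 = 103/10 ≈ 10.300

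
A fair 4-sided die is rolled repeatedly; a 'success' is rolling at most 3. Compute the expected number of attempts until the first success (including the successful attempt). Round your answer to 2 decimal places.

1.33

For a geometric distribution, E[trials] = 1/p = 1/(3/4) = 4/3.
≈ 1.33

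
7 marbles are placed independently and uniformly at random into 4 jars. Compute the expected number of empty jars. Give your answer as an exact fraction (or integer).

Let Xⱼ=1 if jar j is empty. P(Xⱼ=1) = ((4-1)/4)^7 = 2187/16384.
By linearity, E[#empty] = 4·2187/16384 = 2187/4096.

2187/4096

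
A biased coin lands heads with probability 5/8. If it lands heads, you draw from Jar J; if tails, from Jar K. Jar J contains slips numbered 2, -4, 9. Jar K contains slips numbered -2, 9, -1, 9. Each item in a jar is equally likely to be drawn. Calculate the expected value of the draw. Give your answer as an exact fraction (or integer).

E[X | Jar J] = (2 − 4 + 9)/3 = 7/3
E[X | Jar K] = (-2 + 9 − 1 + 9)/4 = 15/4
E[X] = (5/8)·7/3 + (3/8)·15/4 = 275/96

275/96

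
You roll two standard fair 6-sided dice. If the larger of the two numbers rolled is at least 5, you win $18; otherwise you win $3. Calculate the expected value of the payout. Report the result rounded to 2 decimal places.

E[payout] = (4/9)·3 + (5/9)·18 = 34/3
≈ $11.33

$11.33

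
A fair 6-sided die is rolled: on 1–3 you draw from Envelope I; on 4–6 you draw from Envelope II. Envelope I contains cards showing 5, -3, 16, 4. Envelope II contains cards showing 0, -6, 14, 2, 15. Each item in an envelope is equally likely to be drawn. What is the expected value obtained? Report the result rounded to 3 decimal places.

E[X | Envelope I] = (5 − 3 + 16 + 4)/4 = 11/2
E[X | Envelope II] = (0 − 6 + 14 + 2 + 15)/5 = 5
E[X] = (1/2)·11/2 + (1/2)·5 = 21/4 ≈ 5.250

5.250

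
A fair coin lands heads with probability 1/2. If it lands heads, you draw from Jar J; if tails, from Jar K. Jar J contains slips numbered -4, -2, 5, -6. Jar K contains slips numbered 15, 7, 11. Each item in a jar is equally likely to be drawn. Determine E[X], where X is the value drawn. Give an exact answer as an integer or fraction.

37/8

E[X | Jar J] = (-4 − 2 + 5 − 6)/4 = -7/4
E[X | Jar K] = (15 + 7 + 11)/3 = 11
E[X] = (1/2)·(-7/4) + (1/2)·11 = 37/8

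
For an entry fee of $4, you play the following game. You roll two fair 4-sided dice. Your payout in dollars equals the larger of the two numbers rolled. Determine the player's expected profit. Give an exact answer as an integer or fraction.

-7/8 dollars

Distribution of the larger of the two numbers rolled: 1 w.p. 1/16, 2 w.p. 3/16, 3 w.p. 5/16, 4 w.p. 7/16
E[payout] = (1/16)·1 + (3/16)·2 + (5/16)·3 + (7/16)·4 = 25/8
Expected profit = 25/8 − 4 = -7/8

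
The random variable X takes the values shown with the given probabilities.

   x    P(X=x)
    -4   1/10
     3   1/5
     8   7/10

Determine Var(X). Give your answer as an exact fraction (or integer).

E[X] = (1/10)·(-4) + (1/5)·3 + (7/10)·8 = 29/5
E[X²] = (1/10)·16 + (1/5)·9 + (7/10)·64 = 241/5
Var(X) = 241/5 − (29/5)² = 364/25

364/25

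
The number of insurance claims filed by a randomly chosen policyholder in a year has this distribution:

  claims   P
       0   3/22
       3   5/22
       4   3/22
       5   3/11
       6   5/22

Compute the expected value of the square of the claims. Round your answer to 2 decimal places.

E[X²] = (3/22)·0 + (5/22)·9 + (3/22)·16 + (3/11)·25 + (5/22)·36
     = 423/22 ≈ 19.23

19.23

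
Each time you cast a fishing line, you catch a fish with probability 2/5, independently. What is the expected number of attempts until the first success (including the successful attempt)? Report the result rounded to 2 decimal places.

For a geometric distribution, E[trials] = 1/p = 1/(2/5) = 5/2.
≈ 2.50

2.50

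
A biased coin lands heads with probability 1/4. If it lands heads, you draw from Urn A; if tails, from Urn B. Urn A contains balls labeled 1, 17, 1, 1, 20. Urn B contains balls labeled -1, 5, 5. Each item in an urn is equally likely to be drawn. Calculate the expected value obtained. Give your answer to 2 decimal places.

E[X | Urn A] = (1 + 17 + 1 + 1 + 20)/5 = 8
E[X | Urn B] = (-1 + 5 + 5)/3 = 3
E[X] = (1/4)·8 + (3/4)·3 = 17/4 ≈ 4.25

4.25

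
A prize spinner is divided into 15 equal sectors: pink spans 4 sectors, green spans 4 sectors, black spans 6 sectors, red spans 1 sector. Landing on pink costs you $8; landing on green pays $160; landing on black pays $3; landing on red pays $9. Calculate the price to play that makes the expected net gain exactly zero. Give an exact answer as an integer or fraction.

E[payout] = (4/15)·(-8) + (4/15)·160 + (6/15)·3 + (1/15)·9 = 127/3
Fair fee = E[payout] = 127/3

127/3 dollars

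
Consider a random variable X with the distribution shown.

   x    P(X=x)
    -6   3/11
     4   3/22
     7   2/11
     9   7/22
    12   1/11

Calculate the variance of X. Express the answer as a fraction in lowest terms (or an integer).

E[X] = (3/11)·(-6) + (3/22)·4 + (2/11)·7 + (7/22)·9 + (1/11)·12 = 91/22
E[X²] = (3/11)·36 + (3/22)·16 + (2/11)·49 + (7/22)·81 + (1/11)·144 = 1315/22
Var(X) = 1315/22 − (91/22)² = 20649/484

20649/484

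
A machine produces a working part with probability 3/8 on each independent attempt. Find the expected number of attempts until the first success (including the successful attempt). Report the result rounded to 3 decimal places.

For a geometric distribution, E[trials] = 1/p = 1/(3/8) = 8/3.
≈ 2.667

2.667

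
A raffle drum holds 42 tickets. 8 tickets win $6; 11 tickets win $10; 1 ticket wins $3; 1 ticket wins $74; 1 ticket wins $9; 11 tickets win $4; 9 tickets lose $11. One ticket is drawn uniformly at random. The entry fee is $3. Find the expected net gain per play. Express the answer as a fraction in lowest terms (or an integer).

E[payout] = (8/42)·6 + (11/42)·10 + (1/42)·3 + (1/42)·74 + (1/42)·9 + (11/42)·4 + (9/42)·(-11) = 9/2
Expected profit = 9/2 − 3 = 3/2

3/2 dollars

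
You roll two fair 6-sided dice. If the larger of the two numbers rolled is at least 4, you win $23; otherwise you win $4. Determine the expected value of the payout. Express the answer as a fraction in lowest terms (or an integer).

73/4 dollars

E[payout] = (1/4)·4 + (3/4)·23 = 73/4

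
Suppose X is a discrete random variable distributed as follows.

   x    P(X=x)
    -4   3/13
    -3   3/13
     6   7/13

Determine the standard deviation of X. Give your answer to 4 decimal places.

E[X] = 21/13, E[X²] = 327/13
Var(X) = E[X²] − (E[X])² = 327/13 − 441/169 = 3810/169
SD(X) = √(3810/169) ≈ 4.7481

4.7481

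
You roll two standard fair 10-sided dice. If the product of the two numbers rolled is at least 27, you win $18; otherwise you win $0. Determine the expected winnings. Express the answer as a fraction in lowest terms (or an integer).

423/50 dollars

E[payout] = (53/100)·0 + (47/100)·18 = 423/50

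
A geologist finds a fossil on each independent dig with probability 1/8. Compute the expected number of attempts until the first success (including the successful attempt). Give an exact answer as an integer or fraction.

For a geometric distribution, E[trials] = 1/p = 1/(1/8) = 8.

8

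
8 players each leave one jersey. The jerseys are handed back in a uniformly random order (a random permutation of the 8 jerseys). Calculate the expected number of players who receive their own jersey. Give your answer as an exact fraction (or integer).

Let Xᵢ = 1 if person i gets their own jersey. For each i, P(Xᵢ=1) = 1/8.
By linearity of expectation, E[X₁+…+X_8] = 8·(1/8) = 1.

1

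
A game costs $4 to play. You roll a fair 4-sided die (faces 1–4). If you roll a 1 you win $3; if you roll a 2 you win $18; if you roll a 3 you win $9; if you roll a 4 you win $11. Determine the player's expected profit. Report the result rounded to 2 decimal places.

E[payout] = (1/4)·3 + (1/4)·9 + (1/4)·11 + (1/4)·18 = 41/4
Expected profit = 41/4 − 4 = 25/4 ≈ $6.25

$6.25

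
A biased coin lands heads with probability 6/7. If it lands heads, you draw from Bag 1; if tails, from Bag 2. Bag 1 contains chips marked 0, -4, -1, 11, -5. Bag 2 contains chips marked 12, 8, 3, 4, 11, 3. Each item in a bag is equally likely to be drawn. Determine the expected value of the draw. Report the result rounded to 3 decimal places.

E[X | Bag 1] = (0 − 4 − 1 + 11 − 5)/5 = 1/5
E[X | Bag 2] = (12 + 8 + 3 + 4 + 11 + 3)/6 = 41/6
E[X] = (6/7)·1/5 + (1/7)·41/6 = 241/210 ≈ 1.148

1.148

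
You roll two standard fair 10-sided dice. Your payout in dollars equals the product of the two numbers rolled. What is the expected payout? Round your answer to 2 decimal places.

$30.25

Distribution of the product of the two numbers rolled: 1 w.p. 1/100, 2 w.p. 1/50, 3 w.p. 1/50, 4 w.p. 3/100, 5 w.p. 1/50, 6 w.p. 1/25, …
E[payout] = (1/100)·1 + (1/50)·2 + (1/50)·3 + (3/100)·4 + (1/50)·5 + (1/25)·6 + (1/50)·7 + (1/25)·8 + (3/100)·9 + (1/25)·10 + (1/25)·12 + (1/50)·14 + (1/50)·15 + (3/100)·16 + (1/25)·18 + (1/25)·20 + (1/50)·21 + (1/25)·24 + (1/100)·25 + (1/50)·27 + (1/50)·28 + (1/25)·30 + (1/50)·32 + (1/50)·35 + (3/100)·36 + (1/25)·40 + (1/50)·42 + (1/50)·45 + (1/50)·48 + (1/100)·49 + (1/50)·50 + (1/50)·54 + (1/50)·56 + (1/50)·60 + (1/50)·63 + (1/100)·64 + (1/50)·70 + (1/50)·72 + (1/50)·80 + (1/100)·81 + (1/50)·90 + (1/100)·100 = 121/4
≈ $30.25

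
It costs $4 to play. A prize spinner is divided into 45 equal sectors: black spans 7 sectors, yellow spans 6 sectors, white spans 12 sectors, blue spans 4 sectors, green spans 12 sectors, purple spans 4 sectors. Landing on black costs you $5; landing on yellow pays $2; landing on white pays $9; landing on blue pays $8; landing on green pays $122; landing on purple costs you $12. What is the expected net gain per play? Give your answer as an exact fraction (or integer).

451/15 dollars

E[payout] = (7/45)·(-5) + (6/45)·2 + (12/45)·9 + (4/45)·8 + (12/45)·122 + (4/45)·(-12) = 511/15
Expected profit = 511/15 − 4 = 451/15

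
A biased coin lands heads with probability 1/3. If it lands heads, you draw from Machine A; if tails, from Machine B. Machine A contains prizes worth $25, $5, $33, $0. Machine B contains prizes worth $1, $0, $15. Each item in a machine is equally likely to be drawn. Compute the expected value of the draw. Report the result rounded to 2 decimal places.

$8.81

E[X | Machine A] = (25 + 5 + 33 + 0)/4 = 63/4
E[X | Machine B] = (1 + 0 + 15)/3 = 16/3
E[X] = (1/3)·63/4 + (2/3)·16/3 = 317/36 ≈ 8.81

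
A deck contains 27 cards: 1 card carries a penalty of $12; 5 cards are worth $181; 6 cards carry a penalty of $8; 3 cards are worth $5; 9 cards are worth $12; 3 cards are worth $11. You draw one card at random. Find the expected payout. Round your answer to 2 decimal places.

$37.07

E[payout] = (1/27)·(-12) + (5/27)·181 + (6/27)·(-8) + (3/27)·5 + (9/27)·12 + (3/27)·11 = 1001/27
≈ $37.07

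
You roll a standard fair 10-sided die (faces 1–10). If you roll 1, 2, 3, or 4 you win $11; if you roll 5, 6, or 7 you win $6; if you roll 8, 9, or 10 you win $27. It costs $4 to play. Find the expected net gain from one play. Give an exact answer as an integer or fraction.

103/10 dollars

E[payout] = (3/10)·6 + (2/5)·11 + (3/10)·27 = 143/10
Expected profit = 143/10 − 4 = 103/10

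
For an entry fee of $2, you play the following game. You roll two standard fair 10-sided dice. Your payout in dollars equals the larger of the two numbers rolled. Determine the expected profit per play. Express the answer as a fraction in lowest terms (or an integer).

103/20 dollars

Distribution of the larger of the two numbers rolled: 1 w.p. 1/100, 2 w.p. 3/100, 3 w.p. 1/20, 4 w.p. 7/100, 5 w.p. 9/100, 6 w.p. 11/100, …
E[payout] = (1/100)·1 + (3/100)·2 + (1/20)·3 + (7/100)·4 + (9/100)·5 + (11/100)·6 + (13/100)·7 + (3/20)·8 + (17/100)·9 + (19/100)·10 = 143/20
Expected profit = 143/20 − 2 = 103/20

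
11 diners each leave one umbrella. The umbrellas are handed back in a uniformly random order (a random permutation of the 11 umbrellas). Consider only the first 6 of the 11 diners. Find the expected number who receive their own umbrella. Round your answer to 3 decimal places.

0.545

Let Xᵢ = 1 if person i gets their own umbrella. For each i, P(Xᵢ=1) = 1/11.
By linearity of expectation, E[X₁+…+X_6] = 6·(1/11) = 6/11.
≈ 0.545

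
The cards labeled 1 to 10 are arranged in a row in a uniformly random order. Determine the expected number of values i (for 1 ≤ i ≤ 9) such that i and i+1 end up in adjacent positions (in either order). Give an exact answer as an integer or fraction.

9/5

For each i ∈ {1,…,9}, let Xᵢ = 1 if i and i+1 are adjacent. P(Xᵢ=1) = 2·(10−1)!/10! = 2/10.
By linearity, E[ΣXᵢ] = (9)·(2/10) = 9/5.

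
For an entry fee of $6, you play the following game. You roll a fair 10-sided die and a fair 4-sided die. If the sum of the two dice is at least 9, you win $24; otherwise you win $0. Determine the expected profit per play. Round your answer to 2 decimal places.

$4.80

E[payout] = (11/20)·0 + (9/20)·24 = 54/5
Expected profit = 54/5 − 6 = 24/5 ≈ $4.80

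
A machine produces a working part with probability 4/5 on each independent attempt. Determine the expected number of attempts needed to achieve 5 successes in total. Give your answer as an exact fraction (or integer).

25/4

By linearity (sum of 5 independent geometric waits), E[trials] = 5/p = 5/(4/5) = 25/4.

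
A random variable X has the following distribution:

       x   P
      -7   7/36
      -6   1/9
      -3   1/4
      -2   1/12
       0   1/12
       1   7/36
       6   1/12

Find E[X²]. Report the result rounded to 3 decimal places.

19.306

E[X²] = (7/36)·49 + (1/9)·36 + (1/4)·9 + (1/12)·4 + (1/12)·0 + (7/36)·1 + (1/12)·36
     = 695/36 ≈ 19.306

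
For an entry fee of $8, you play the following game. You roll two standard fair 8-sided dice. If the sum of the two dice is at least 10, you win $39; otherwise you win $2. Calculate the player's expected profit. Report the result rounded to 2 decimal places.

$10.19

E[payout] = (9/16)·2 + (7/16)·39 = 291/16
Expected profit = 291/16 − 8 = 163/16 ≈ $10.19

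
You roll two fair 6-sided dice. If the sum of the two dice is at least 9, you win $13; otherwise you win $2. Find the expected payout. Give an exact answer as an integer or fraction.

91/18 dollars

E[payout] = (13/18)·2 + (5/18)·13 = 91/18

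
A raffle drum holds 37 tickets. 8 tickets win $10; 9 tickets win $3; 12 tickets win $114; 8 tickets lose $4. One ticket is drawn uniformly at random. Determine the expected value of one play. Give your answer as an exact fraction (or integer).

$39

E[payout] = (8/37)·10 + (9/37)·3 + (12/37)·114 + (8/37)·(-4) = 39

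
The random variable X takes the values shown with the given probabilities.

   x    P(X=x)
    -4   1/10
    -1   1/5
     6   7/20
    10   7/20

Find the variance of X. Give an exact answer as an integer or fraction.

E[X] = (1/10)·(-4) + (1/5)·(-1) + (7/20)·6 + (7/20)·10 = 5
E[X²] = (1/10)·16 + (1/5)·1 + (7/20)·36 + (7/20)·100 = 247/5
Var(X) = 247/5 − (5)² = 122/5

122/5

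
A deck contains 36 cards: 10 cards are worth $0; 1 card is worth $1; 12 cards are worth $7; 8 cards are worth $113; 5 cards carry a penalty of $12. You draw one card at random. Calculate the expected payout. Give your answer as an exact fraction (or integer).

929/36 dollars

E[payout] = (10/36)·0 + (1/36)·1 + (12/36)·7 + (8/36)·113 + (5/36)·(-12) = 929/36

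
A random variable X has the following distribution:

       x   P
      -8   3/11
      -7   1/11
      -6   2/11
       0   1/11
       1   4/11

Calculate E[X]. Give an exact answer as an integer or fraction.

E[X] = (3/11)·(-8) + (1/11)·(-7) + (2/11)·(-6) + (1/11)·0 + (4/11)·1
     = -39/11

-39/11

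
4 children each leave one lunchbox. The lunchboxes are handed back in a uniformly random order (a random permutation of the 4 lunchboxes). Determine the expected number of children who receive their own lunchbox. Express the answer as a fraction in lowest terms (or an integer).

1

Let Xᵢ = 1 if person i gets their own lunchbox. For each i, P(Xᵢ=1) = 1/4.
By linearity of expectation, E[X₁+…+X_4] = 4·(1/4) = 1.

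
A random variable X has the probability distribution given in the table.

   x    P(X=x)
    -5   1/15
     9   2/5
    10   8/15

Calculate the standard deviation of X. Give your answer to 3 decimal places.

3.666

E[X] = 43/5, E[X²] = 437/5
Var(X) = E[X²] − (E[X])² = 437/5 − 1849/25 = 336/25
SD(X) = √(336/25) ≈ 3.666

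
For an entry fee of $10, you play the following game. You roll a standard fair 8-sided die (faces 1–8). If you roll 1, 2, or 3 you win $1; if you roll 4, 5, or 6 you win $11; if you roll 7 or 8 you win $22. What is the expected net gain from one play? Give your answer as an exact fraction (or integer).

$0

E[payout] = (3/8)·1 + (3/8)·11 + (1/4)·22 = 10
Expected profit = 10 − 10 = 0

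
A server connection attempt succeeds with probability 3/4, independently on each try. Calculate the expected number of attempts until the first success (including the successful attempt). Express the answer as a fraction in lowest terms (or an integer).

4/3

For a geometric distribution, E[trials] = 1/p = 1/(3/4) = 4/3.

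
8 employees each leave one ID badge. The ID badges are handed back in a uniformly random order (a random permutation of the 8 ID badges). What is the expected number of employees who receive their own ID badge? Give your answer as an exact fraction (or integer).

1

Let Xᵢ = 1 if person i gets their own ID badge. For each i, P(Xᵢ=1) = 1/8.
By linearity of expectation, E[X₁+…+X_8] = 8·(1/8) = 1.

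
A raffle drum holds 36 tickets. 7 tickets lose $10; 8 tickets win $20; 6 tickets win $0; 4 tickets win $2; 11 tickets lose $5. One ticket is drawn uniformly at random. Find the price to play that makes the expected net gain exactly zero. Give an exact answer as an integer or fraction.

E[payout] = (7/36)·(-10) + (8/36)·20 + (6/36)·0 + (4/36)·2 + (11/36)·(-5) = 43/36
Fair fee = E[payout] = 43/36

43/36 dollars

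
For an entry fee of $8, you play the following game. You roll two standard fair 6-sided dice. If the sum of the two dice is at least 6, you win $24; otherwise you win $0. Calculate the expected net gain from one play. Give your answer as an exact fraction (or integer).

E[payout] = (5/18)·0 + (13/18)·24 = 52/3
Expected profit = 52/3 − 8 = 28/3

28/3 dollars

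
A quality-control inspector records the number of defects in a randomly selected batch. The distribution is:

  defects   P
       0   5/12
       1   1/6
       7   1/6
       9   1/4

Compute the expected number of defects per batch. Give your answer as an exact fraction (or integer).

E[X] = (5/12)·0 + (1/6)·1 + (1/6)·7 + (1/4)·9
     = 43/12

43/12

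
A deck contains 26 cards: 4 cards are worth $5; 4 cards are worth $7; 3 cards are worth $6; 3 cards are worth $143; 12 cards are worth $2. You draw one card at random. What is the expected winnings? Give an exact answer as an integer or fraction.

519/26 dollars

E[payout] = (4/26)·5 + (4/26)·7 + (3/26)·6 + (3/26)·143 + (12/26)·2 = 519/26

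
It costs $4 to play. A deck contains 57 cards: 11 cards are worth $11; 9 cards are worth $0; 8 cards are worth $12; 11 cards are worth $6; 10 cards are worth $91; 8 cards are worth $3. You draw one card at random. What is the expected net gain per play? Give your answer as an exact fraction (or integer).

989/57 dollars

E[payout] = (11/57)·11 + (9/57)·0 + (8/57)·12 + (11/57)·6 + (10/57)·91 + (8/57)·3 = 1217/57
Expected profit = 1217/57 − 4 = 989/57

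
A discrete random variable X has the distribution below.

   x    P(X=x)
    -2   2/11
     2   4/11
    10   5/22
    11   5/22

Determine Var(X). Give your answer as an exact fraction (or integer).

E[X] = (2/11)·(-2) + (4/11)·2 + (5/22)·10 + (5/22)·11 = 113/22
E[X²] = (2/11)·4 + (4/11)·4 + (5/22)·100 + (5/22)·121 = 1153/22
Var(X) = 1153/22 − (113/22)² = 12597/484

12597/484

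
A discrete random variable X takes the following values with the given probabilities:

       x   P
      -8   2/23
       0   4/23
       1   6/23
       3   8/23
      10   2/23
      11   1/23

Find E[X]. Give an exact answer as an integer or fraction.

E[X] = (2/23)·(-8) + (4/23)·0 + (6/23)·1 + (8/23)·3 + (2/23)·10 + (1/23)·11
     = 45/23

45/23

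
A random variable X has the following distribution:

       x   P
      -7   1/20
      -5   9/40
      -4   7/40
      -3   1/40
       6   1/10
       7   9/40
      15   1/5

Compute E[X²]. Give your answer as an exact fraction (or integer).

E[X²] = (1/20)·49 + (9/40)·25 + (7/40)·16 + (1/40)·9 + (1/10)·36 + (9/40)·49 + (1/5)·225
     = 2829/40

2829/40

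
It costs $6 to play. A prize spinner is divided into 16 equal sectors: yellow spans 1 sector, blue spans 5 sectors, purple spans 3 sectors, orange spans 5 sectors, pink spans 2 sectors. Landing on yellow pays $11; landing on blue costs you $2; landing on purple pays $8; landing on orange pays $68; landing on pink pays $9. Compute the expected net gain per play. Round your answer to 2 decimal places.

$17.94

E[payout] = (1/16)·11 + (5/16)·(-2) + (3/16)·8 + (5/16)·68 + (2/16)·9 = 383/16
Expected profit = 383/16 − 6 = 287/16 ≈ $17.94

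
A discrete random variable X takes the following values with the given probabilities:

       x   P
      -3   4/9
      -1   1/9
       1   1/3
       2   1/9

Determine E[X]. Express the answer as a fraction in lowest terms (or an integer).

E[X] = (4/9)·(-3) + (1/9)·(-1) + (1/3)·1 + (1/9)·2
     = -8/9

-8/9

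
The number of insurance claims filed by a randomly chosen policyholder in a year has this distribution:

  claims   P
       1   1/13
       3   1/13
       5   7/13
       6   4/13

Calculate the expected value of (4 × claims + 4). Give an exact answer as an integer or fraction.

304/13

E[4x+4] = (1/13)·8 + (1/13)·16 + (7/13)·24 + (4/13)·28
     = 304/13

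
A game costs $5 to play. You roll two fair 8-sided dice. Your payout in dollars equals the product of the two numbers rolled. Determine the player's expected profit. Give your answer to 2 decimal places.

Distribution of the product of the two numbers rolled: 1 w.p. 1/64, 2 w.p. 1/32, 3 w.p. 1/32, 4 w.p. 3/64, 5 w.p. 1/32, 6 w.p. 1/16, …
E[payout] = (1/64)·1 + (1/32)·2 + (1/32)·3 + (3/64)·4 + (1/32)·5 + (1/16)·6 + (1/32)·7 + (1/16)·8 + (1/64)·9 + (1/32)·10 + (1/16)·12 + (1/32)·14 + (1/32)·15 + (3/64)·16 + (1/32)·18 + (1/32)·20 + (1/32)·21 + (1/16)·24 + (1/64)·25 + (1/32)·28 + (1/32)·30 + (1/32)·32 + (1/32)·35 + (1/64)·36 + (1/32)·40 + (1/32)·42 + (1/32)·48 + (1/64)·49 + (1/32)·56 + (1/64)·64 = 81/4
Expected profit = 81/4 − 5 = 61/4 ≈ $15.25

$15.25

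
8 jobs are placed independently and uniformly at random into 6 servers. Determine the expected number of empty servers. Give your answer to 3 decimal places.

1.395

Let Xⱼ=1 if server j is empty. P(Xⱼ=1) = ((6-1)/6)^8 = 390625/1679616.
By linearity, E[#empty] = 6·390625/1679616 = 390625/279936.
≈ 1.395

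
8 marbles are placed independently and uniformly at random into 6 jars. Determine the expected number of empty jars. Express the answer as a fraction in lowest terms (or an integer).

Let Xⱼ=1 if jar j is empty. P(Xⱼ=1) = ((6-1)/6)^8 = 390625/1679616.
By linearity, E[#empty] = 6·390625/1679616 = 390625/279936.

390625/279936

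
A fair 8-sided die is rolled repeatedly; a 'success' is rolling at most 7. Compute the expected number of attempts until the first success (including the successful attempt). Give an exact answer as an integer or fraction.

For a geometric distribution, E[trials] = 1/p = 1/(7/8) = 8/7.

8/7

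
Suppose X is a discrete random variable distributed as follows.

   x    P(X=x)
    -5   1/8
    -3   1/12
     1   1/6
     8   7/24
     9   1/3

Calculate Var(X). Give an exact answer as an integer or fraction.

5437/192

E[X] = (1/8)·(-5) + (1/12)·(-3) + (1/6)·1 + (7/24)·8 + (1/3)·9 = 37/8
E[X²] = (1/8)·25 + (1/12)·9 + (1/6)·1 + (7/24)·64 + (1/3)·81 = 1193/24
Var(X) = 1193/24 − (37/8)² = 5437/192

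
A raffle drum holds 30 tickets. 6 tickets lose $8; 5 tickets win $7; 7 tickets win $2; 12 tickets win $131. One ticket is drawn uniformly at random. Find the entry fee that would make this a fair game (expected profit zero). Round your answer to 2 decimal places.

E[payout] = (6/30)·(-8) + (5/30)·7 + (7/30)·2 + (12/30)·131 = 1573/30
Fair fee = E[payout] = 1573/30 ≈ $52.43

$52.43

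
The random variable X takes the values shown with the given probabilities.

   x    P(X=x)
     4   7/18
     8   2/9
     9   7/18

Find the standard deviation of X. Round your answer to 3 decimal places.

2.291

E[X] = 41/6, E[X²] = 935/18
Var(X) = E[X²] − (E[X])² = 935/18 − 1681/36 = 21/4
SD(X) = √(21/4) ≈ 2.291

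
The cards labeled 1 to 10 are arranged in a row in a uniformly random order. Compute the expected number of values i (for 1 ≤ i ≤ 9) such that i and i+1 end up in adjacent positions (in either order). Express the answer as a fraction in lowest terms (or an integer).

For each i ∈ {1,…,9}, let Xᵢ = 1 if i and i+1 are adjacent. P(Xᵢ=1) = 2·(10−1)!/10! = 2/10.
By linearity, E[ΣXᵢ] = (9)·(2/10) = 9/5.

9/5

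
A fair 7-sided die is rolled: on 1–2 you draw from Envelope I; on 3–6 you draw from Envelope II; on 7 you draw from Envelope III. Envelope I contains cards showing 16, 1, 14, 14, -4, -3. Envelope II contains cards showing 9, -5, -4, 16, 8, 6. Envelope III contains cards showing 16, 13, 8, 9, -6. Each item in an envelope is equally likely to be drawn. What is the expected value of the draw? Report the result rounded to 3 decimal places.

E[X | Envelope I] = (16 + 1 + 14 + 14 − 4 − 3)/6 = 19/3
E[X | Envelope II] = (9 − 5 − 4 + 16 + 8 + 6)/6 = 5
E[X | Envelope III] = (16 + 13 + 8 + 9 − 6)/5 = 8
E[X] = (2/7)·19/3 + (4/7)·5 + (1/7)·8 = 122/21 ≈ 5.810

5.810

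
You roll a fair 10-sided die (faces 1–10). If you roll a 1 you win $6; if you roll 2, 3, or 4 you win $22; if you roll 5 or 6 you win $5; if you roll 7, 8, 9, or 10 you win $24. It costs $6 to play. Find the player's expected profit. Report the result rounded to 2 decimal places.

E[payout] = (1/5)·5 + (1/10)·6 + (3/10)·22 + (2/5)·24 = 89/5
Expected profit = 89/5 − 6 = 59/5 ≈ $11.80

$11.80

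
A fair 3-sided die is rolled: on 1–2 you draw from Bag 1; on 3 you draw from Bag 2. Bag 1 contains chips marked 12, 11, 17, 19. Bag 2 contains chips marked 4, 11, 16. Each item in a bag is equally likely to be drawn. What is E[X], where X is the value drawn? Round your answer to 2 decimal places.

E[X | Bag 1] = (12 + 11 + 17 + 19)/4 = 59/4
E[X | Bag 2] = (4 + 11 + 16)/3 = 31/3
E[X] = (2/3)·59/4 + (1/3)·31/3 = 239/18 ≈ 13.28

13.28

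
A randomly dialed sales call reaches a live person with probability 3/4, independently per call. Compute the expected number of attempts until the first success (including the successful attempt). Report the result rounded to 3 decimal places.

1.333

For a geometric distribution, E[trials] = 1/p = 1/(3/4) = 4/3.
≈ 1.333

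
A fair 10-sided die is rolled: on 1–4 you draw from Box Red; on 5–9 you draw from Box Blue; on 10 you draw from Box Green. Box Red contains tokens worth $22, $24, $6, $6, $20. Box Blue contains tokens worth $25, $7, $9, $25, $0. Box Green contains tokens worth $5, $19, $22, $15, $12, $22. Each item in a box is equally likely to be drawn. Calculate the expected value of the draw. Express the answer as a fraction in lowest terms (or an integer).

E[X | Box Red] = (22 + 24 + 6 + 6 + 20)/5 = 78/5
E[X | Box Blue] = (25 + 7 + 9 + 25 + 0)/5 = 66/5
E[X | Box Green] = (5 + 19 + 22 + 15 + 12 + 22)/6 = 95/6
E[X] = (2/5)·78/5 + (1/2)·66/5 + (1/10)·95/6 = 4327/300

4327/300 dollars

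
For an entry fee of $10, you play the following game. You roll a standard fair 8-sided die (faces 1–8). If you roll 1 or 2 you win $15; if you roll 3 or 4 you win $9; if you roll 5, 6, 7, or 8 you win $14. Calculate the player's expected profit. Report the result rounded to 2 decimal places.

E[payout] = (1/4)·9 + (1/2)·14 + (1/4)·15 = 13
Expected profit = 13 − 10 = 3 ≈ $3.00

$3.00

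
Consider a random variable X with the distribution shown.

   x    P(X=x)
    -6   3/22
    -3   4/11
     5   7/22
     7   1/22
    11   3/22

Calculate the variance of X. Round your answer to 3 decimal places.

E[X] = (3/22)·(-6) + (4/11)·(-3) + (7/22)·5 + (1/22)·7 + (3/22)·11 = 3/2
E[X²] = (3/22)·36 + (4/11)·9 + (7/22)·25 + (1/22)·49 + (3/22)·121 = 767/22
Var(X) = 767/22 − (3/2)² = 1435/44 ≈ 32.614

32.614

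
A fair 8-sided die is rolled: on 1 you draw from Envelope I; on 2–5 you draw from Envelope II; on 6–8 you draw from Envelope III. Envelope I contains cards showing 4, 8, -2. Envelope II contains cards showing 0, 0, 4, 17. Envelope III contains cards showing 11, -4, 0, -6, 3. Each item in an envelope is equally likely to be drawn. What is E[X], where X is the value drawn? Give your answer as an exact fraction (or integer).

401/120

E[X | Envelope I] = (4 + 8 − 2)/3 = 10/3
E[X | Envelope II] = (0 + 0 + 4 + 17)/4 = 21/4
E[X | Envelope III] = (11 − 4 + 0 − 6 + 3)/5 = 4/5
E[X] = (1/8)·10/3 + (1/2)·21/4 + (3/8)·4/5 = 401/120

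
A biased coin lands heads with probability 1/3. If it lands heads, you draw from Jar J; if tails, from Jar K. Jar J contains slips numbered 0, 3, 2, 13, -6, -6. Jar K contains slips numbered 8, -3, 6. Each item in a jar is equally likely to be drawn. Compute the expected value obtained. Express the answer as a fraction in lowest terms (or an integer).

E[X | Jar J] = (0 + 3 + 2 + 13 − 6 − 6)/6 = 1
E[X | Jar K] = (8 − 3 + 6)/3 = 11/3
E[X] = (1/3)·1 + (2/3)·11/3 = 25/9

25/9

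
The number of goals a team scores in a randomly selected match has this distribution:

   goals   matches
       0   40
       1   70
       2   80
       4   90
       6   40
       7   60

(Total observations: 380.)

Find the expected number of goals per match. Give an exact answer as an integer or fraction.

125/38

Total = 380, so P(goals=0) = 40/380, etc.
E[X] = (2/19)·0 + (7/38)·1 + (4/19)·2 + (9/38)·4 + (2/19)·6 + (3/19)·7
     = 125/38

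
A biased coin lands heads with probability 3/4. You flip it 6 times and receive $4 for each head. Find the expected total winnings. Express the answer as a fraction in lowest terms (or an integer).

E[#heads] = 6·3/4 = 9/2 (linearity over flips).
E[winnings] = 4·9/2 = 18.

$18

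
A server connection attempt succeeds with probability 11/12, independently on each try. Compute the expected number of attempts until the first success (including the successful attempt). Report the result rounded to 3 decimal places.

1.091

For a geometric distribution, E[trials] = 1/p = 1/(11/12) = 12/11.
≈ 1.091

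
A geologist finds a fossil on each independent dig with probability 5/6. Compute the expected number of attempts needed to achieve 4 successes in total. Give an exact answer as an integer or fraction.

24/5

By linearity (sum of 4 independent geometric waits), E[trials] = 4/p = 4/(5/6) = 24/5.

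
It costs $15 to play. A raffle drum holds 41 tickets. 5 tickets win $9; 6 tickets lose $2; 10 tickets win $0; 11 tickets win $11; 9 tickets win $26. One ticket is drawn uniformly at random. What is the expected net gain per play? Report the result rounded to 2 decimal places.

-$5.54

E[payout] = (5/41)·9 + (6/41)·(-2) + (10/41)·0 + (11/41)·11 + (9/41)·26 = 388/41
Expected profit = 388/41 − 15 = -227/41 ≈ -$5.54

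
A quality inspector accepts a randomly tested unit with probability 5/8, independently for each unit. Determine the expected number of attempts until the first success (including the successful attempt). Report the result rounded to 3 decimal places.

For a geometric distribution, E[trials] = 1/p = 1/(5/8) = 8/5.
≈ 1.600

1.600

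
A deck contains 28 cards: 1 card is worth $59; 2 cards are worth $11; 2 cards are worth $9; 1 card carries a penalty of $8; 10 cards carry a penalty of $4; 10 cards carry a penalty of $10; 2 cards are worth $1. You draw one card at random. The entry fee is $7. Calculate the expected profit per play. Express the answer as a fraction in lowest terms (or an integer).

-243/28 dollars

E[payout] = (1/28)·59 + (2/28)·11 + (2/28)·9 + (1/28)·(-8) + (10/28)·(-4) + (10/28)·(-10) + (2/28)·1 = -47/28
Expected profit = -47/28 − 7 = -243/28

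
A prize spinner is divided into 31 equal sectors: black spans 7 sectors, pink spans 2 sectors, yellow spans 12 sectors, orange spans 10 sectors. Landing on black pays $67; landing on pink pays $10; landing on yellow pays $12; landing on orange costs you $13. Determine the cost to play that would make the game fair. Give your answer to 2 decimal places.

$16.23

E[payout] = (7/31)·67 + (2/31)·10 + (12/31)·12 + (10/31)·(-13) = 503/31
Fair fee = E[payout] = 503/31 ≈ $16.23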